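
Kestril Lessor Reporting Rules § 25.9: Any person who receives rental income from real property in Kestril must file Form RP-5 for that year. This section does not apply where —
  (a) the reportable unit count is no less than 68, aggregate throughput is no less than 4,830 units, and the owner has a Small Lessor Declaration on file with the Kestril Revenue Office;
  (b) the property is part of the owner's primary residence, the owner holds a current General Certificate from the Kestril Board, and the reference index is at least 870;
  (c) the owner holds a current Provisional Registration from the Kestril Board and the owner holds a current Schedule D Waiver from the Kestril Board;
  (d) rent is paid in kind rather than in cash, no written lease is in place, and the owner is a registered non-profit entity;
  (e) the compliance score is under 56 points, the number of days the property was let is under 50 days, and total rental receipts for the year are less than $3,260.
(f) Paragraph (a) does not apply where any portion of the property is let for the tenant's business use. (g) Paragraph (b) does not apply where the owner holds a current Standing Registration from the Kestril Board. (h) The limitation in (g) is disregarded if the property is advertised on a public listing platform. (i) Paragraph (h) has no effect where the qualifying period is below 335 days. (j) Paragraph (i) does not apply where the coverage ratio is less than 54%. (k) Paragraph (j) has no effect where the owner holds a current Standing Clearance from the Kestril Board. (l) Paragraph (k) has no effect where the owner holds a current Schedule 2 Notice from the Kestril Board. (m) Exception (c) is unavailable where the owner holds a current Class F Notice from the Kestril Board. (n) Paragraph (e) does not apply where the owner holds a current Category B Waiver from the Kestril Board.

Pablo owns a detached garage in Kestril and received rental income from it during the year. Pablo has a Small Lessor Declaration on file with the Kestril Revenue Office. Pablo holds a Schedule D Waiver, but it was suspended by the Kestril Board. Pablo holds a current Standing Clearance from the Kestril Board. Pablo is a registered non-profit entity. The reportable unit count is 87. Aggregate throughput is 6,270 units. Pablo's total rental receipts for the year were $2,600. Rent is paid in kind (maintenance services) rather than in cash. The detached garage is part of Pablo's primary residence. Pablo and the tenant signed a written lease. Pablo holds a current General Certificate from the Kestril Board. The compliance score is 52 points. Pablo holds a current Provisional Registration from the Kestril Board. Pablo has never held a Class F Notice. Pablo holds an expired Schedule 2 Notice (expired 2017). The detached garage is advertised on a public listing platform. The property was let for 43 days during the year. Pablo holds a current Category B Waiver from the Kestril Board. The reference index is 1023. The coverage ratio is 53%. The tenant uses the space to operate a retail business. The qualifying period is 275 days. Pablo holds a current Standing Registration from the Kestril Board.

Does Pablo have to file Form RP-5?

Yes — Pablo must file Form RP-5.

Exception (a) is satisfied on its face — the reportable unit count is 87, meeting the 68 threshold; aggregate throughput is 6,270 units, meeting the 4,830 units threshold; a Small Lessor Declaration is on file. But applying paragraph (f): (f) operates against (a): the space is let for business use. Exception (a) does not apply.
All of (b)'s requirements are met (the detached garage is part of the primary residence; a current General Certificate is held; the reference index is 1,023, meeting the 870 threshold). However, paragraphs (g)–(l) must be considered: (g) operates — a current Standing Registration is held. (h) applies (the property is publicly advertised), but is set aside by (i): (i) operates against (h): the qualifying period is 275 days, below the 335 days limit. (j) applies (the coverage ratio is 53%, less than the 54% limit), but is overridden by (k): (k) operates against (j): a current Standing Clearance is held. (l) does not operate here (the Schedule 2 Notice is not current), so (k) stands. So (b) is unavailable.
Exception (c) fails — no current Schedule D Waiver is held.
Exception (d) requires that no written lease is in place; but a written lease is in place, so (d) is unavailable.
Exception (e) is satisfied on its face — the compliance score is 52 points, under the 56 points limit; the number of days the property was let is 43 days, under the 50 days limit; total rental receipts for the year are $2,600, less than the $3,260 limit. But: (n) operates against (e): a current Category B Waiver is held. Exception (e) does not apply.
No exception displaces § 25.9.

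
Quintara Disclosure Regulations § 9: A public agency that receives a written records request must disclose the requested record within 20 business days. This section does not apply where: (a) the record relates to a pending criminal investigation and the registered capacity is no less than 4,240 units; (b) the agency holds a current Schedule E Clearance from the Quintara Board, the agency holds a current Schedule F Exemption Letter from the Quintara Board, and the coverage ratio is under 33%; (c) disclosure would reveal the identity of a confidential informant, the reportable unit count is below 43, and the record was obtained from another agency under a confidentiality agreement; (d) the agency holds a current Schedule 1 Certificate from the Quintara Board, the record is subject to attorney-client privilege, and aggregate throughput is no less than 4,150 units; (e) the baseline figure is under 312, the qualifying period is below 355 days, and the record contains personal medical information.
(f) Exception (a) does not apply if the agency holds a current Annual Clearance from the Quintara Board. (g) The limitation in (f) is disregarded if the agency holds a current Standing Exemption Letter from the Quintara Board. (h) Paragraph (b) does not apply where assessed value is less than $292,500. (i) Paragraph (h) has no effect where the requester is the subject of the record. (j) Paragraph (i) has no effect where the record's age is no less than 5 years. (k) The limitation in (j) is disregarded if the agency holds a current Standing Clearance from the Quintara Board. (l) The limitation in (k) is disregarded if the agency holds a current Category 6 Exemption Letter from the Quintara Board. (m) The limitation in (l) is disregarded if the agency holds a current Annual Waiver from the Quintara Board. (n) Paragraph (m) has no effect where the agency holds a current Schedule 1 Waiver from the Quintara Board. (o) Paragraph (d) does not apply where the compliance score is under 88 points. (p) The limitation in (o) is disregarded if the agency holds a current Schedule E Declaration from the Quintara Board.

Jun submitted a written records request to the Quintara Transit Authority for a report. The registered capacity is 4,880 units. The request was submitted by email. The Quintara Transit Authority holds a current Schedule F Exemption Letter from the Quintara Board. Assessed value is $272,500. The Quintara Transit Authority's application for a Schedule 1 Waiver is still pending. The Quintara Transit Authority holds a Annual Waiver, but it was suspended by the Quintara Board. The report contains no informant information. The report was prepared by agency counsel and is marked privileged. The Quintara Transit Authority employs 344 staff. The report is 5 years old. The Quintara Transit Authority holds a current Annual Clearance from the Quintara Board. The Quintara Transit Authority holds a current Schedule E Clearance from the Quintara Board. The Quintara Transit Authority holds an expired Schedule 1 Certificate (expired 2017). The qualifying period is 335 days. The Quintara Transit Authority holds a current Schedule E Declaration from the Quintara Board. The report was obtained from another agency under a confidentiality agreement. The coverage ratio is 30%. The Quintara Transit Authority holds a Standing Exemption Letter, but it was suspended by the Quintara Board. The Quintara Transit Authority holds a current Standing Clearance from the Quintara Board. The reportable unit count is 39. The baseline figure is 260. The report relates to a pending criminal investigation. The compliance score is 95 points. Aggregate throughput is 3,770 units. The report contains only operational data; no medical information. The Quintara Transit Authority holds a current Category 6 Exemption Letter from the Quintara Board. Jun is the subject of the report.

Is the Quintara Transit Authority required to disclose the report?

Yes — the Quintara Transit Authority must disclose the report.

Exception (a) is satisfied on its face — the report relates to a pending investigation; the registered capacity is 4,880 units, meeting the 4,240 units threshold. However, paragraphs (f)–(g) must be considered: (f) operates — a current Annual Clearance is held. (g) does not operate here (the Standing Exemption Letter is not current), so (f) stands. Exception (a) does not apply.
Exception (b)'s conditions are all satisfied: a current Schedule E Clearance is held; a current Schedule F Exemption Letter is held; the coverage ratio is 30%, under the 33% limit. But: (h) applies — assessed value is $272,500, less than the $292,500 limit. (i) would limit (h) — Jun is the subject of the report — but (j) sets (i) aside: (j) applies — the record's age is 5 years, meeting the 5 years threshold. (k) would limit (j) — a current Standing Clearance is held — but (l) sets (k) aside: (l) is triggered — a current Category 6 Exemption Letter is held. (m) does not operate here (the Annual Waiver is not current), so (l) stands. Exception (b) does not apply.
Exception (c) requires that disclosure would reveal the identity of a confidential informant; but the report contains no informant information, so (c) is unavailable.
Exception (d) fails — no current Schedule 1 Certificate is held.
Exception (e) fails — the report contains only operational data.
No exception displaces § 9.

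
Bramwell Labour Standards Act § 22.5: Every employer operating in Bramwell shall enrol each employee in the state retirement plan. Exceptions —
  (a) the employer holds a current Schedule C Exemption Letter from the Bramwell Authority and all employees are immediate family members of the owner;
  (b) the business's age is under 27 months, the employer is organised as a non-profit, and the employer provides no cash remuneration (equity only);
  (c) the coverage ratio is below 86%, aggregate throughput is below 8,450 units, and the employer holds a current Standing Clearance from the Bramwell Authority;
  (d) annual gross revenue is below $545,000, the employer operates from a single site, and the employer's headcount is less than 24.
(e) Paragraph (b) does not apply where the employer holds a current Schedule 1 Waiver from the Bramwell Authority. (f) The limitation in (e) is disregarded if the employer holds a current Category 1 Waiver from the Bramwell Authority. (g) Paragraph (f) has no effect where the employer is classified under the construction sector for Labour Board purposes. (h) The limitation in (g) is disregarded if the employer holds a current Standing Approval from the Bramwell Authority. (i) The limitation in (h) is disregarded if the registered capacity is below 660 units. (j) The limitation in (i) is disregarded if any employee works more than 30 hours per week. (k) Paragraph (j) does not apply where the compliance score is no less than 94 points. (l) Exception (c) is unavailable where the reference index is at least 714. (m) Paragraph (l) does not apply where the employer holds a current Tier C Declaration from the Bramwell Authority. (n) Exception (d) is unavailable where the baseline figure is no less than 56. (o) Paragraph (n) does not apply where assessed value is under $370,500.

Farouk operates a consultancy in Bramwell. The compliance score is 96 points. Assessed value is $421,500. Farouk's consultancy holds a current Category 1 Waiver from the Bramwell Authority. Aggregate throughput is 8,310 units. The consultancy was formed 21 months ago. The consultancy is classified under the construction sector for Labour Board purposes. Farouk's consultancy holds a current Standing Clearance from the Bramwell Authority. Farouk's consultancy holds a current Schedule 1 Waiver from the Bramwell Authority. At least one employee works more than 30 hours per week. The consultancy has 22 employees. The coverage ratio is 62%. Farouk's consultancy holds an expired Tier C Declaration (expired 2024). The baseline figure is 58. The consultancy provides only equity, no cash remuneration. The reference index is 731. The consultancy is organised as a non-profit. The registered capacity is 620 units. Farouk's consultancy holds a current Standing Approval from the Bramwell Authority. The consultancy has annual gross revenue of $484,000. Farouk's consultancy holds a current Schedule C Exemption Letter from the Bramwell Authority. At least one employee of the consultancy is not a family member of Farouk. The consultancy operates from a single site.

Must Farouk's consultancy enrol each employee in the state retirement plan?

Yes — Farouk's consultancy must enrol each employee in the state retirement plan.

Exception (a) fails — at least one employee is not a family member.
Exception (b)'s conditions are all satisfied: the business's age is 21 months, under the 27 months limit; the employer is a non-profit; remuneration is equity-only. But applying paragraphs (e)–(k): (e) applies — a current Schedule 1 Waiver is held. (f) would limit (e) — a current Category 1 Waiver is held — but (g) sets (f) aside: (g) operates against (f): the consultancy is classified under the construction sector. (h) would limit (g) — a current Standing Approval is held — but (i) sets (h) aside: (i) operates against (h): the registered capacity is 620 units, below the 660 units limit. (j) would limit (i) — at least one employee exceeds 30 hours/week — but (k) sets (j) aside: (k) operates — the compliance score is 96 points, meeting the 94 points threshold. (b) is therefore removed.
All of (c)'s requirements are met (the coverage ratio is 62%, below the 86% limit; aggregate throughput is 8,310 units, below the 8,450 units limit; a current Standing Clearance is held). But applying paragraphs (l)–(m): (l) operates — the reference index is 731, meeting the 714 threshold. (m) is not triggered (there is no Tier C Declaration in force), so (l) stands. (c) is therefore removed.
All of (d)'s requirements are met (annual gross revenue is $484,000, below the $545,000 limit; the employer operates from a single site; the employer's headcount is 22, less than the 24 limit). Turning to paragraphs (n)–(o): (n) operates against (d): the baseline figure is 58, meeting the 56 threshold. (o), which would lift (n), does not operate here — assessed value is $421,500, not under $370,500. So (d) is unavailable.
No exception displaces § 22.5.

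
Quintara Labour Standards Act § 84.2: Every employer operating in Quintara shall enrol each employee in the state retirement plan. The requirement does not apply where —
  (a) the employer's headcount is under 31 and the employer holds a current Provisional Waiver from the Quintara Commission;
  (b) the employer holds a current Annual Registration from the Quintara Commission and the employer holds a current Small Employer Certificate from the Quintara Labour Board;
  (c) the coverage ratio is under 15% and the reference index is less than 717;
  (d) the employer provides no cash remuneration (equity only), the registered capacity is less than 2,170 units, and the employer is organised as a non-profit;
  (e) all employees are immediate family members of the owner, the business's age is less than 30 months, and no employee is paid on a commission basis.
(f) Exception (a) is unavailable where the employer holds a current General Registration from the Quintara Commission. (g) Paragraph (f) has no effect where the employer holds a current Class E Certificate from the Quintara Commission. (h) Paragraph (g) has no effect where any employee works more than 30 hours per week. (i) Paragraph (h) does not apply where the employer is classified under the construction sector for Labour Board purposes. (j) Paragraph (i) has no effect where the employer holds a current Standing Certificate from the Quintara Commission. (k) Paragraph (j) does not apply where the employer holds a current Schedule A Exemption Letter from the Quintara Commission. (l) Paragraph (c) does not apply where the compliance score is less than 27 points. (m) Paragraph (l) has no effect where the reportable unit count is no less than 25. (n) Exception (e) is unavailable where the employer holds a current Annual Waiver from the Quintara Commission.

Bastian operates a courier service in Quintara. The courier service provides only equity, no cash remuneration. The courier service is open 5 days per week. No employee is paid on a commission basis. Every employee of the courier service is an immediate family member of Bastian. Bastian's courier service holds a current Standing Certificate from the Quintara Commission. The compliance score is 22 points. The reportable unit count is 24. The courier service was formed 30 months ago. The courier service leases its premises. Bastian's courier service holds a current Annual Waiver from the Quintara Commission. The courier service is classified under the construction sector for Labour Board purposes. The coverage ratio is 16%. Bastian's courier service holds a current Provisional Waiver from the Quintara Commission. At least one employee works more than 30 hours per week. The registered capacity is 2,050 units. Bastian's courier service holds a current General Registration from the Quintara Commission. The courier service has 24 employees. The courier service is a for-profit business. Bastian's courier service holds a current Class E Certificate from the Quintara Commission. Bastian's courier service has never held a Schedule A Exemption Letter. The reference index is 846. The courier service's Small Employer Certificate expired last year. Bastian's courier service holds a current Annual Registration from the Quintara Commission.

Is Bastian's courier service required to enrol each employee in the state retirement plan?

Yes — Bastian's courier service must enrol each employee in the state retirement plan.

Exception (a): the employer's headcount is 24, under the 31 limit; a current Provisional Waiver is held — every condition holds. However, paragraphs (f)–(k) must be considered: (f) is engaged — a current General Registration is held. (g) would limit (f) — a current Class E Certificate is held — but (h) sets (g) aside: (h) operates — at least one employee exceeds 30 hours/week. (i) would limit (h) — the courier service is classified under the construction sector — but (j) sets (i) aside: (j) operates against (i): a current Standing Certificate is held. (k) is not engaged (no current Schedule A Exemption Letter is held), so (j) stands. Exception (a) does not apply.
Exception (b) does not apply: the Small Employer Certificate has expired.
Exception (c) fails — the coverage ratio is 16%, not under 15%.
Exception (d) fails — the employer is for-profit.
Exception (e) requires that the business's age is less than 30 months; but the business's age is 30 months, not less than 30 months, so (e) is unavailable.
No exception applies. The general rule governs.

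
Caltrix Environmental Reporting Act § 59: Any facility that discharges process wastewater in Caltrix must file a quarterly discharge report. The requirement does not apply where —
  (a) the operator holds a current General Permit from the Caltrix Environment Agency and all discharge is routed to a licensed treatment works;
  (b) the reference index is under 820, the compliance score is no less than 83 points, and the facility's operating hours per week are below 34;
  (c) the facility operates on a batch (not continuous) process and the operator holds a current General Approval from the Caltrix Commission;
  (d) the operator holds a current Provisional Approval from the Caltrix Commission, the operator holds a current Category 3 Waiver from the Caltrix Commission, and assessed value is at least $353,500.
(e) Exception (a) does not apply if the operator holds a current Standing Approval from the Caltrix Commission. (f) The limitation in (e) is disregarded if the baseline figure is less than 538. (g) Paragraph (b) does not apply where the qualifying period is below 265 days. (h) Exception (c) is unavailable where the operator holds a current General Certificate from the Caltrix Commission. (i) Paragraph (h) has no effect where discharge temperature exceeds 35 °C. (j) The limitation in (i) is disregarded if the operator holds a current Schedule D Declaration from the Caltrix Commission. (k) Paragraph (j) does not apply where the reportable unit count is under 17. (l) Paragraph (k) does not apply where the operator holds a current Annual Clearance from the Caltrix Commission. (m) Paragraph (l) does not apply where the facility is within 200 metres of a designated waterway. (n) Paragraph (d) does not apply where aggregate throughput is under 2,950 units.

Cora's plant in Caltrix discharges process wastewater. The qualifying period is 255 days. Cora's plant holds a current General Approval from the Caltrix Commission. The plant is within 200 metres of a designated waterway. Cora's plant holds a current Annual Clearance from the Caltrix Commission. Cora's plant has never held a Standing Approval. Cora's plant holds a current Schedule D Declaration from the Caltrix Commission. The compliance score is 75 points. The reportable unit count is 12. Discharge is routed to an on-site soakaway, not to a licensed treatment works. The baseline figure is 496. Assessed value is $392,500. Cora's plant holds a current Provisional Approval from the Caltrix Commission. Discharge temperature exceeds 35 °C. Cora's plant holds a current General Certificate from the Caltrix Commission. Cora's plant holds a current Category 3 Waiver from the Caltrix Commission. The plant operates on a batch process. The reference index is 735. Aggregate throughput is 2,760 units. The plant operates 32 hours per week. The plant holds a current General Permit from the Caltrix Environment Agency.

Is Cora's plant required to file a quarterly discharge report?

No — exception (c) applies; Cora's plant is not required to file a quarterly discharge report.

Exception (a) does not apply: discharge is not routed to a licensed treatment works.
Exception (b) requires that the compliance score is no less than 83 points; but the compliance score is 75 points, short of 83 points, so (b) is unavailable.
Exception (c)'s conditions are all satisfied: the facility operates on a batch process; a current General Approval is held. Under paragraphs (h)–(m): (h) is engaged (a current General Certificate is held), but yields to (i): (i) is engaged — discharge temperature exceeds 35 °C. (j) would limit (i) — a current Schedule D Declaration is held — but (k) sets (j) aside: (k) operates against (j): the reportable unit count is 12, under the 17 limit. (l) would limit (k) — a current Annual Clearance is held — but (m) sets (l) aside: (m) operates against (l): the plant is within 200 m of a designated waterway. (c) remains available.
All of (d)'s requirements are met (a current Provisional Approval is held; a current Category 3 Waiver is held; assessed value is $392,500, meeting the $353,500 threshold). Turning to paragraph (n): (n) is triggered — aggregate throughput is 2,760 units, under the 2,950 units limit. So (d) is unavailable.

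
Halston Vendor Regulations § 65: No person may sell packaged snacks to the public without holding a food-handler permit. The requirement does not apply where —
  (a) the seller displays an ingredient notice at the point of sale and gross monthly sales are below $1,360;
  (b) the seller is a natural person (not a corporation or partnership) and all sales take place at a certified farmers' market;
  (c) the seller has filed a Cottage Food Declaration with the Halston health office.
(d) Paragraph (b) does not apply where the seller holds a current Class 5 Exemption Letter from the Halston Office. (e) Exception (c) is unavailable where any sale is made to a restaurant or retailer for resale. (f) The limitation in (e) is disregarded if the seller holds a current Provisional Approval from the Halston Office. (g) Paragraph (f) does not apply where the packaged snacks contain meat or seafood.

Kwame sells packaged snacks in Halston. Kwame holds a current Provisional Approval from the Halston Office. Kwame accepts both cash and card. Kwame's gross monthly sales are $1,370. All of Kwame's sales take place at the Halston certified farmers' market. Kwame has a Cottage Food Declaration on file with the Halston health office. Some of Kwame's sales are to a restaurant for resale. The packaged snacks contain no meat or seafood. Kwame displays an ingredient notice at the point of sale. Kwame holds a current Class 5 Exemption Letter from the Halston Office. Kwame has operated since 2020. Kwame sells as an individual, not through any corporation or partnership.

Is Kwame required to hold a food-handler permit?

No — exception (c) applies; Kwame is not required to hold a food-handler permit.

Exception (a) does not apply: gross monthly sales are $1,370, not below $1,360.
Exception (b)'s conditions are all satisfied: the seller is a natural person; all sales are at a certified farmers' market. But: (d) is engaged — a current Class 5 Exemption Letter is held. So (b) is unavailable.
Exception (c): a Cottage Food Declaration is on file — every condition holds. Considering the limiting provisions: (e) would limit (c) — some sales are to a restaurant for resale — but (f) sets (e) aside: (f) applies — a current Provisional Approval is held. (g) is inapplicable (the packaged snacks contain no meat or seafood), so (f) stands. Exception (c) stands.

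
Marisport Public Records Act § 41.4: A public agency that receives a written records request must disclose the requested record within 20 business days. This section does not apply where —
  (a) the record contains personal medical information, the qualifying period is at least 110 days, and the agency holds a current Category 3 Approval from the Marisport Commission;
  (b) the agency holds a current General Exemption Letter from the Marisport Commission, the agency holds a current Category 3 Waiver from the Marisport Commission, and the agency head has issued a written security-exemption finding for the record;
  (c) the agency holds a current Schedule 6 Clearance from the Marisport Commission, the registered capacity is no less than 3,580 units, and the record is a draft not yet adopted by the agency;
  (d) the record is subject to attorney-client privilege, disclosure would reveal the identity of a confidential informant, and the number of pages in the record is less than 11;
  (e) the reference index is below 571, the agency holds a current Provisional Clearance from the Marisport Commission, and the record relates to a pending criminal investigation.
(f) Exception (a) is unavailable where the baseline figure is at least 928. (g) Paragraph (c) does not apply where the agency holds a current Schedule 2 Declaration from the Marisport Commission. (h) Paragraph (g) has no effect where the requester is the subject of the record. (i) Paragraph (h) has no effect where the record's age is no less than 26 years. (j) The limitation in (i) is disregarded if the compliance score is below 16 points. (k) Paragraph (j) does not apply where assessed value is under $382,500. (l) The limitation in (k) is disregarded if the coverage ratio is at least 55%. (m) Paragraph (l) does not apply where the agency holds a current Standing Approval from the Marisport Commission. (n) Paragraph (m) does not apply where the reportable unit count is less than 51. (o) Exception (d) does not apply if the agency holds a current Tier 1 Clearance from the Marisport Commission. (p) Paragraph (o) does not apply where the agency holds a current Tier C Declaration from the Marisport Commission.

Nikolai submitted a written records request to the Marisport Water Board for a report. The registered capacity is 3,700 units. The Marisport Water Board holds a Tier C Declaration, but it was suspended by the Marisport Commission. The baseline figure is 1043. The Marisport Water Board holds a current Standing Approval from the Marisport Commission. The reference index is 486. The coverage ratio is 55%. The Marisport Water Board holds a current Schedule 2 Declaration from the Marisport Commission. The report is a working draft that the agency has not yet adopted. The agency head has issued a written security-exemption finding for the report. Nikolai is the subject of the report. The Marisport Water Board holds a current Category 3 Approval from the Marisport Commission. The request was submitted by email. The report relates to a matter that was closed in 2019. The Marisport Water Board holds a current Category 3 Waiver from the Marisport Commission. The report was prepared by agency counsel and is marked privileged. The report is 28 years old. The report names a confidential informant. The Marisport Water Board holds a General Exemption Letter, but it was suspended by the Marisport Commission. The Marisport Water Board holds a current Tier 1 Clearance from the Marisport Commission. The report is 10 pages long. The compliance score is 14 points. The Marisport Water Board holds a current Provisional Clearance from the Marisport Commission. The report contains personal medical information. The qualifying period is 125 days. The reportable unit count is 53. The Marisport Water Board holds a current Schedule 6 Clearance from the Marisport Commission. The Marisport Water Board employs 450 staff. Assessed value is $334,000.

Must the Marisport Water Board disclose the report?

Exception (a)'s conditions are all satisfied: the report contains personal medical information; the qualifying period is 125 days, meeting the 110 days threshold; a current Category 3 Approval is held. Turning to paragraph (f): (f) operates against (a): the baseline figure is 1,043, meeting the 928 threshold. Exception (a) does not apply.
Exception (b) requires that the agency holds a current General Exemption Letter from the Marisport Commission; but no current General Exemption Letter is held, so (b) is unavailable.
Exception (c)'s conditions are all satisfied: a current Schedule 6 Clearance is held; the registered capacity is 3,700 units, meeting the 3,580 units threshold; the report is an unadopted draft. However, paragraphs (g)–(n) must be considered: (g) operates — a current Schedule 2 Declaration is held. (h) would limit (g) — Nikolai is the subject of the report — but (i) sets (h) aside: (i) is triggered — the record's age is 28 years, meeting the 26 years threshold. (j) is triggered (the compliance score is 14 points, below the 16 points limit), but is overridden by (k): (k) operates against (j): assessed value is $334,000, under the $382,500 limit. (l) applies (the coverage ratio is 55%, meeting the 55% threshold), but yields to (m): (m) is triggered — a current Standing Approval is held. (n), which would lift (m), is inapplicable — the reportable unit count is 53, not less than 51. So (c) is unavailable.
Exception (d)'s conditions are all satisfied: the report is privileged; the report names a confidential informant; the number of pages in the record is 10, less than the 11 limit. But applying paragraphs (o)–(p): (o) operates — a current Tier 1 Clearance is held. (p) is not engaged (the Tier C Declaration is not current), so (o) stands. Exception (d) does not apply.
Exception (e) does not apply: the report relates to a closed matter.
Every exception is unavailable, so the rule governs.

Yes — the Marisport Water Board must disclose the report.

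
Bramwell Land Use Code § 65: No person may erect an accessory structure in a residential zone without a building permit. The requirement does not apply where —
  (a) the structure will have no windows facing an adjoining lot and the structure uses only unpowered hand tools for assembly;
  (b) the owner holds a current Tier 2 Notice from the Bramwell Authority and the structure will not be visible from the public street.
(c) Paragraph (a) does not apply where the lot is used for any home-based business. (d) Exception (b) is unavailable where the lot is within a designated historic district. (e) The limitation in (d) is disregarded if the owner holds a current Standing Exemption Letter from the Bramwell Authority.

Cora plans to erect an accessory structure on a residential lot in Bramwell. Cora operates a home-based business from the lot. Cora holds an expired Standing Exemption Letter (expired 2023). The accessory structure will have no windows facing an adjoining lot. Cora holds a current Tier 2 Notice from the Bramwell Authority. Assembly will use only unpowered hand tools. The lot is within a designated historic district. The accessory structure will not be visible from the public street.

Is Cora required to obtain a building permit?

Exception (a)'s conditions are all satisfied: no windows face an adjoining lot; assembly uses only hand tools. But applying paragraph (c): (c) applies — a home-based business operates on the lot. Exception (a) does not apply.
Exception (b)'s conditions are all satisfied: a current Tier 2 Notice is held; the structure will not be visible from the street. Turning to paragraphs (d)–(e): (d) operates against (b): the lot is in a historic district. (e) does not operate here (the Standing Exemption Letter is not current), so (d) stands. (b) is therefore removed.
None of the exceptions is available; § 65 applies in full.

Yes — Cora must obtain a building permit.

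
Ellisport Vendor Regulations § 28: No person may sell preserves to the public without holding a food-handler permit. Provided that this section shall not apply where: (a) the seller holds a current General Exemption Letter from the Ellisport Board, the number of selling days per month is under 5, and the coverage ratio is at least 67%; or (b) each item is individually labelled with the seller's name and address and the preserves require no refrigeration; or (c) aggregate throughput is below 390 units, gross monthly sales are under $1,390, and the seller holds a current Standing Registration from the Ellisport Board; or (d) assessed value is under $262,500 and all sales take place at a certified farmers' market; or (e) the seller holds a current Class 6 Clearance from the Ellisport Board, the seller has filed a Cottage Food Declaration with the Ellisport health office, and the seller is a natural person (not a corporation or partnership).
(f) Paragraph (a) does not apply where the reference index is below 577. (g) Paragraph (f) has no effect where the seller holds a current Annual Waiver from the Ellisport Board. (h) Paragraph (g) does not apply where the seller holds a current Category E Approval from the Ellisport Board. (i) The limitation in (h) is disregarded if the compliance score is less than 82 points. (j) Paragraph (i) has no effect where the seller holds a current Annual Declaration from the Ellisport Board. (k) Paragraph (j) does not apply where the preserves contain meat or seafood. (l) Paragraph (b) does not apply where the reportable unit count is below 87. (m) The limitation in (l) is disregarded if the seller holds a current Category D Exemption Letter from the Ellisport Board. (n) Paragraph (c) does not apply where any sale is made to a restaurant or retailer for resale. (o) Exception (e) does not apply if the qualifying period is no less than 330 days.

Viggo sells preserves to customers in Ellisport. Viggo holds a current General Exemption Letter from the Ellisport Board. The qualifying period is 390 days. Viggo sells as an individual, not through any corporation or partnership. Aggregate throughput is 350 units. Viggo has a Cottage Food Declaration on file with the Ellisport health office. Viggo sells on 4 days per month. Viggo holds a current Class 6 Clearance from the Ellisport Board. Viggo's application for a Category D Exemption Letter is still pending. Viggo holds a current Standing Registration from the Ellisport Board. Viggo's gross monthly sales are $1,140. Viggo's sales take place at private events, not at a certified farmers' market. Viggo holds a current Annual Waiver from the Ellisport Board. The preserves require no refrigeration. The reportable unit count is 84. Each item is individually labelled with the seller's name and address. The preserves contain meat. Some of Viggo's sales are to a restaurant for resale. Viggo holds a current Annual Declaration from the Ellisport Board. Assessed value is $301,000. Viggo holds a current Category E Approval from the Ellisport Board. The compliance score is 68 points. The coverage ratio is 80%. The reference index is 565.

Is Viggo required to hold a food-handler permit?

No — exception (a) applies; Viggo is not required to hold a food-handler permit.

Exception (a)'s conditions are all satisfied: a current General Exemption Letter is held; the number of selling days per month is 4, under the 5 limit; the coverage ratio is 80%, meeting the 67% threshold. Considering the limiting provisions: (f) would limit (a) — the reference index is 565, below the 577 limit — but (g) sets (f) aside: (g) operates against (f): a current Annual Waiver is held. (h) would limit (g) — a current Category E Approval is held — but (i) sets (h) aside: (i) operates against (h): the compliance score is 68 points, less than the 82 points limit. (j) would limit (i) — a current Annual Declaration is held — but (k) sets (j) aside: (k) applies — the preserves contain meat. Exception (a) stands.
Exception (b)'s conditions are all satisfied: items are individually labelled; the preserves are shelf-stable. Turning to paragraphs (l)–(m): (l) operates against (b): the reportable unit count is 84, below the 87 limit. (m), which would lift (l), is not triggered — no current Category D Exemption Letter is held. Exception (b) does not apply.
Exception (c)'s conditions are all satisfied: aggregate throughput is 350 units, below the 390 units limit; gross monthly sales are $1,140, under the $1,390 limit; a current Standing Registration is held. However, paragraph (n) must be considered: (n) applies — some sales are to a restaurant for resale. (c) is therefore removed.
Exception (d) does not apply: assessed value is $301,000, not under $262,500.
All of (e)'s requirements are met (a current Class 6 Clearance is held; a Cottage Food Declaration is on file; the seller is a natural person). However, paragraph (o) must be considered: (o) applies — the qualifying period is 390 days, meeting the 330 days threshold. (e) is therefore removed.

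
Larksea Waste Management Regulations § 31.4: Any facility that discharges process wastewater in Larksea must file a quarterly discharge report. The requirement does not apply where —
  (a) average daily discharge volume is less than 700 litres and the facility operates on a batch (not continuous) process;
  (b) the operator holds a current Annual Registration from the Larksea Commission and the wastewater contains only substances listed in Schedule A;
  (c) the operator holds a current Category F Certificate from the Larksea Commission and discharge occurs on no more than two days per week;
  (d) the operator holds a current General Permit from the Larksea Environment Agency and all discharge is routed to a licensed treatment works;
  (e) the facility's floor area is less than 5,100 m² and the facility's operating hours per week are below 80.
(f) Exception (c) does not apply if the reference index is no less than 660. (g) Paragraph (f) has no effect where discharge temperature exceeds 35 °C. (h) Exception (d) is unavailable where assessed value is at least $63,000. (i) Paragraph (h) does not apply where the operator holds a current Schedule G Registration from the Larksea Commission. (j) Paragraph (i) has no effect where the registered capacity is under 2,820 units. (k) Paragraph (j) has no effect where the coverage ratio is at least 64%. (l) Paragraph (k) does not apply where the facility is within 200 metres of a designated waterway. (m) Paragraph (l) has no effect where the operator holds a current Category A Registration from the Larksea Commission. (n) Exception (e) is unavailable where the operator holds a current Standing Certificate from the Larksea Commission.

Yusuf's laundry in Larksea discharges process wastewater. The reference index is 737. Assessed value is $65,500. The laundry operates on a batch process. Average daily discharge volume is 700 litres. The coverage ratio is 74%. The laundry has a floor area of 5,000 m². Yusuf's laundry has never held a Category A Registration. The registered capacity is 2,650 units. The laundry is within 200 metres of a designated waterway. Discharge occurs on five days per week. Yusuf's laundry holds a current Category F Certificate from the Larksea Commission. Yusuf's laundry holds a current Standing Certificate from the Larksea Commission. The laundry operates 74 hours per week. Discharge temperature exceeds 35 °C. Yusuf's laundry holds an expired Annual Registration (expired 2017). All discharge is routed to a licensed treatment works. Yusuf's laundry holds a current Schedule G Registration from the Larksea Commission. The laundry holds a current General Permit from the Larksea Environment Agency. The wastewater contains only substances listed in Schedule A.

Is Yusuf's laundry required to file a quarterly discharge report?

Exception (a) does not apply: average daily discharge volume is 700 litres, not less than 700 litres.
Exception (b) fails — there is no Annual Registration in force.
Exception (c) fails — discharge occurs on five days per week.
Exception (d) is satisfied on its face — a current General Permit is held; discharge is routed to a licensed treatment works. But: (h) operates against (d): assessed value is $65,500, meeting the $63,000 threshold. (i) is engaged (a current Schedule G Registration is held), but yields to (j): (j) is triggered — the registered capacity is 2,650 units, under the 2,820 units limit. (k) would limit (j) — the coverage ratio is 74%, meeting the 64% threshold — but (l) sets (k) aside: (l) is engaged — the laundry is within 200 m of a designated waterway. (m), which would lift (l), is not triggered — the Category A Registration is not current. So (d) is unavailable.
All of (e)'s requirements are met (the facility's floor area is 5,000 m², less than the 5,100 m² limit; the facility's operating hours per week are 74, below the 80 limit). Turning to paragraph (n): (n) applies — a current Standing Certificate is held. So (e) is unavailable.
None of the exceptions is available; § 31.4 applies in full.

Yes — Yusuf's laundry must file a quarterly discharge report.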